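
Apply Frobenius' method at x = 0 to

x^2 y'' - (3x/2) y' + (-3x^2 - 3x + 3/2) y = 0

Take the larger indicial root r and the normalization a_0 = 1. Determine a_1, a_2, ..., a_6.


Write in Frobenius form y'' + (p(x)/x) y' + (q(x)/x^2) y = 0:
  p(x) = -3/2,  q(x) = -3x^2 - 3x + 3/2.
Indicial equation: r(r-1) + (-3/2) r + (3/2) = 0 -> roots r_1 = 3/2, r_2 = 1.
Take r = r_1 = 3/2. Let y(x) = x^r sum_{n>=0} a_n x^n with a_0 = 1.
Substitute y = x^r sum a_n x^n and match x^{r+n}. The recurrence is
  D(n) a_n - 3 a_{n-1} - 3 a_{n-2} = 0,  where D(n) = (r+n)(r+n-1) + (-3/2)(r+n) + (3/2).
  a_n = [3 a_{n-1} + 3 a_{n-2}] / D(n).
Since the indicial polynomial factors as (r - r_1)(r - r_2), D(n) = (r_1 + n - r_1)(r_1 + n - r_2) = n(n + 1/2).
Evaluating step by step (a_0 = 1):
  n = 1: D(1) = 1(1 + 1/2) = 3/2; numerator = 3(1) = 3; a_1 = (3)/(3/2) = 2
  n = 2: D(2) = 2(2 + 1/2) = 5; numerator = 3(2) + 3(1) = 9; a_2 = (9)/(5) = 9/5
  n = 3: D(3) = 3(3 + 1/2) = 21/2; numerator = 3(9/5) + 3(2) = 57/5; a_3 = (57/5)/(21/2) = 38/35
  n = 4: D(4) = 4(4 + 1/2) = 18; numerator = 3(38/35) + 3(9/5) = 303/35; a_4 = (303/35)/(18) = 101/210
  n = 5: D(5) = 5(5 + 1/2) = 55/2; numerator = 3(101/210) + 3(38/35) = 47/10; a_5 = (47/10)/(55/2) = 47/275
  n = 6: D(6) = 6(6 + 1/2) = 39; numerator = 3(47/275) + 3(101/210) = 7529/3850; a_6 = (7529/3850)/(39) = 7529/150150

r = 3/2; a_0 = 1; a_1 = 2; a_2 = 9/5; a_3 = 38/35; a_4 = 101/210; a_5 = 47/275; a_6 = 7529/150150


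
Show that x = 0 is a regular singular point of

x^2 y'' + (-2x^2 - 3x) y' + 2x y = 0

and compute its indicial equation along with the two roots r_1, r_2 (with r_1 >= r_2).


Divide by x^2 to reach normal form y'' + P_1(x) y' + P_2(x) y = 0 with P_1(x) = -2 - 3/x and P_2(x) = 2/x.
x = 0 is a singular point because the y'-coefficient -2 - 3/x has a pole at x = 0 and the y-coefficient 2/x has a pole at x = 0.
It is a regular singular point because x P_1(x) = p(x) = -2x - 3 and x^2 P_2(x) = q(x) = 2x are polynomials, hence analytic at x = 0.
p(0) = -3,  q(0) = 0.
Indicial equation: r(r-1) + p(0) r + q(0) = 0, i.e. r^2 + (p(0) - 1) r + q(0) = 0, i.e. r^2 - 4 r = 0.
Discriminant: (-4)^2 - 4(0) = 16, so r = (4 ± 4)/2.
Solving: r_1 = 4, r_2 = 0.

indicial: r^2 - 4 r = 0; roots r_1 = 4, r_2 = 0


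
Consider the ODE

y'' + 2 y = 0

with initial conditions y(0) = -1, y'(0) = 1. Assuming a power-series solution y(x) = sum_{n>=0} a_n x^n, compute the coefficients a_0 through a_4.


Ansatz: y(x) = sum_{n>=0} a_n x^n, so y'(x) = sum_{n>=1} n a_n x^(n-1) and y''(x) = sum_{n>=2} n(n-1) a_n x^(n-2).
Substitute into P(x) y'' + Q(x) y' + R(x) y = 0 with P(x) = 1, Q(x) = 0, R(x) = 2, and match powers of x.
Initial conditions: a_0 = -1, a_1 = 1.
Setting the coefficient of each power of x to zero and solving order by order (substituting the coefficients already found):
  x^0: 2 a_2 + 2 a_0 = 0  ->  2 a_2 = -2 a_0 = 2  ->  a_2 = 1
  x^1: 6 a_3 + 2 a_1 = 0  ->  6 a_3 = -2 a_1 = -2  ->  a_3 = -1/3
  x^2: 12 a_4 + 2 a_2 = 0  ->  12 a_4 = -2 a_2 = -2  ->  a_4 = -1/6
Truncated series: y(x) = -1 + x + x^2 - (1/3) x^3 - (1/6) x^4 + O(x^5).

a_0 = -1; a_1 = 1; a_2 = 1; a_3 = -1/3; a_4 = -1/6


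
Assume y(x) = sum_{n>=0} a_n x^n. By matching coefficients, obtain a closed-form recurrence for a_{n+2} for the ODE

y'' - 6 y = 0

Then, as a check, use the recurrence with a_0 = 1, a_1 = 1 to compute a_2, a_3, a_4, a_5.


Substitute y = sum_n a_n x^n into y'' + (const) y = 0.
y''(x) = sum_{n>=0} (n+2)(n+1) a_{n+2} x^n.
The ODE becomes sum_n [(n+2)(n+1) a_{n+2} - 6 a_n] x^n = 0.
Setting each coefficient to zero gives the recurrence:
  (n+2)(n+1) a_{n+2} - 6 a_n = 0,
  a_{n+2} = 6 / ((n+1)(n+2)) a_n.

Check with a_0 = 1, a_1 = 1 (apply the recurrence for n = 0, 1, 2, 3): a_0 = 1, a_1 = 1, a_2 = 3, a_3 = 1, a_4 = 3/2, a_5 = 3/10.

a_{n+2} = 6/((n+1)(n+2)) * a_n; check: a_0 = 1, a_1 = 1, a_2 = 3, a_3 = 1, a_4 = 3/2, a_5 = 3/10


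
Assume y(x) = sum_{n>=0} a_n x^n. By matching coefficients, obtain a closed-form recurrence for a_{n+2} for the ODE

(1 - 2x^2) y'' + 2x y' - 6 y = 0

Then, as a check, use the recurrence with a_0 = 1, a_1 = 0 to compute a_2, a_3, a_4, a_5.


Substitute y = sum_n a_n x^n.
(1 - 2 x^2) y'' contributes (n+2)(n+1) a_{n+2} - 2 n(n-1) a_n at x^n.
2 x y'(x) contributes 2 n a_n at x^n.
-6 y(x) contributes -6 a_n at x^n.
Matching x^n: (n+2)(n+1) a_{n+2} + (-2 n(n-1) + 2 n - 6) a_n = 0.
Thus a_{n+2} = (2 n(n-1) - 2 n + 6) / ((n+1)(n+2)) * a_n.

Check with a_0 = 1, a_1 = 0 (apply the recurrence for n = 0, 1, 2, 3): a_0 = 1, a_1 = 0, a_2 = 3, a_3 = 0, a_4 = 3/2, a_5 = 0.

a_(n+2) = (2 n(n-1) - 2 n + 6) / ((n+1)(n+2)) * a_n; check: a_0 = 1, a_1 = 0, a_2 = 3, a_3 = 0, a_4 = 3/2, a_5 = 0


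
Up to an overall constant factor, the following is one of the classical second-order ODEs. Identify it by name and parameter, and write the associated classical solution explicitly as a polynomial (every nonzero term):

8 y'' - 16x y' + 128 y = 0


All three coefficients share the factor 8; dividing through by 8 gives  y'' - 2x y' + 16 y = 0.
This matches the Hermite equation y'' - 2x y' + 2n y = 0 with 2n = 16, so n = 8; the polynomial solution is H_8(x).
With y = sum_k a_k x^k, matching x^k gives (k+2)(k+1) a_{k+2} = 2(k - n) a_k = 2(k - 8) a_k. The right side vanishes at k = 8, so the series with the parity of 8 terminates at degree 8.
Standard normalization: leading coefficient of H_n is 2^n, so a_8 = 2^8 = 256. Work downward with a_k = (k+1)(k+2) a_{k+2} / (2(k - n)):
  a_6 = (7)(8)(256) / (2(6 - 8)) = 14336/(-4) = -3584
  a_4 = (5)(6)(-3584) / (2(4 - 8)) = -107520/(-8) = 13440
  a_2 = (3)(4)(13440) / (2(2 - 8)) = 161280/(-12) = -13440
  a_0 = (1)(2)(-13440) / (2(0 - 8)) = -26880/(-16) = 1680
Hence H_8(x) = 256 x^8 - 3584 x^6 + 13440 x^4 - 13440 x^2 + 1680.

H_8(x); series = 256 x^8 - 3584 x^6 + 13440 x^4 - 13440 x^2 + 1680


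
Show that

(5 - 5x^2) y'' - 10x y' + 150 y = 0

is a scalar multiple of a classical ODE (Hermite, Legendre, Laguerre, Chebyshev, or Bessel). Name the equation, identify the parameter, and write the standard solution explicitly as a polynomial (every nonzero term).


All three coefficients share the factor 5; dividing through by 5 gives  (1 - x^2) y'' - 2x y' + 30 y = 0.
This matches the Legendre equation (1 - x^2) y'' - 2x y' + n(n+1) y = 0 (note the -2x y' term) with n(n+1) = 30, so n = 5; the polynomial solution is P_5(x).
With y = sum_k a_k x^k, matching x^k gives (k+2)(k+1) a_{k+2} = [k(k+1) - n(n+1)] a_k = (k - 5)(k + 6) a_k. The right side vanishes at k = 5, so the series with the parity of 5 terminates at degree 5.
Standard normalization (P_n(1) = 1): leading coefficient (2n)!/(2^n (n!)^2) = 3628800/(32*14400) = 63/8, so a_5 = 63/8. Work downward with a_k = (k+1)(k+2) a_{k+2} / ((k - 5)(k + 6)):
  a_3 = (4)(5)(63/8) / ((3 - 5)(3 + 6)) = (315/2)/(-18) = -35/4
  a_1 = (2)(3)(-35/4) / ((1 - 5)(1 + 6)) = (-105/2)/(-28) = 15/8
Hence P_5(x) = 63 x^5/8 - 35 x^3/4 + 15 x/8.

P_5(x); series = 63 x^5/8 - 35 x^3/4 + 15 x/8


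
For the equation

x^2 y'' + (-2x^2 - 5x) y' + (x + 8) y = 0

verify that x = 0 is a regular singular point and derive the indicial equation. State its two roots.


Divide by x^2 to reach normal form y'' + P_1(x) y' + P_2(x) y = 0 with P_1(x) = -2 - 5/x and P_2(x) = 1/x + 8/x^2.
x = 0 is a singular point because the y'-coefficient -2 - 5/x has a pole at x = 0 and the y-coefficient 1/x + 8/x^2 has a pole at x = 0.
It is a regular singular point because x P_1(x) = p(x) = -2x - 5 and x^2 P_2(x) = q(x) = x + 8 are polynomials, hence analytic at x = 0.
p(0) = -5,  q(0) = 8.
Indicial equation: r(r-1) + p(0) r + q(0) = 0, i.e. r^2 + (p(0) - 1) r + q(0) = 0, i.e. r^2 - 6 r + 8 = 0.
Discriminant: (-6)^2 - 4(8) = 4, so r = (6 ± 2)/2.
Solving: r_1 = 4, r_2 = 2.

indicial: r^2 - 6 r + 8 = 0; roots r_1 = 4, r_2 = 2


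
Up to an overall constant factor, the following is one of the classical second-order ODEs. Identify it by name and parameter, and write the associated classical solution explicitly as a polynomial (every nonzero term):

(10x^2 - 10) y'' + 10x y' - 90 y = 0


All three coefficients share the factor -10; dividing through by -10 gives  (1 - x^2) y'' - x y' + 9 y = 0.
This matches the Chebyshev equation (1 - x^2) y'' - x y' + n^2 y = 0 (note the -x y' term, not -2x y') with n^2 = 9, so n = 3; the polynomial solution is T_3(x).
With y = sum_k a_k x^k, matching x^k gives (k+2)(k+1) a_{k+2} = (k^2 - n^2) a_k = (k - 3)(k + 3) a_k. The right side vanishes at k = 3, so the series with the parity of 3 terminates at degree 3.
Standard normalization: leading coefficient of T_n is 2^(n-1), so a_3 = 2^2 = 4. Work downward with a_k = (k+1)(k+2) a_{k+2} / ((k - 3)(k + 3)):
  a_1 = (2)(3)(4) / ((1 - 3)(1 + 3)) = 24/(-8) = -3
Hence T_3(x) = 4 x^3 - 3 x.

T_3(x); series = 4 x^3 - 3 x


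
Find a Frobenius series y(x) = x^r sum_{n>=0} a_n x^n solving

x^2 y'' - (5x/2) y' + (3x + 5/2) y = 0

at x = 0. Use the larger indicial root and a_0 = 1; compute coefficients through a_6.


Write in Frobenius form y'' + (p(x)/x) y' + (q(x)/x^2) y = 0:
  p(x) = -5/2,  q(x) = 3x + 5/2.
Indicial equation: r(r-1) + (-5/2) r + (5/2) = 0 -> roots r_1 = 5/2, r_2 = 1.
Take r = r_1 = 5/2. Let y(x) = x^r sum_{n>=0} a_n x^n with a_0 = 1.
Substitute y = x^r sum a_n x^n and match x^{r+n}. The recurrence is
  D(n) a_n + 3 a_{n-1} = 0,  where D(n) = (r+n)(r+n-1) + (-5/2)(r+n) + (5/2).
  a_n = -3 / D(n) * a_{n-1}.
Since the indicial polynomial factors as (r - r_1)(r - r_2), D(n) = (r_1 + n - r_1)(r_1 + n - r_2) = n(n + 3/2).
Evaluating step by step (a_0 = 1):
  n = 1: D(1) = 1(1 + 3/2) = 5/2; numerator = -3(1) = -3; a_1 = (-3)/(5/2) = -6/5
  n = 2: D(2) = 2(2 + 3/2) = 7; numerator = -3(-6/5) = 18/5; a_2 = (18/5)/(7) = 18/35
  n = 3: D(3) = 3(3 + 3/2) = 27/2; numerator = -3(18/35) = -54/35; a_3 = (-54/35)/(27/2) = -4/35
  n = 4: D(4) = 4(4 + 3/2) = 22; numerator = -3(-4/35) = 12/35; a_4 = (12/35)/(22) = 6/385
  n = 5: D(5) = 5(5 + 3/2) = 65/2; numerator = -3(6/385) = -18/385; a_5 = (-18/385)/(65/2) = -36/25025
  n = 6: D(6) = 6(6 + 3/2) = 45; numerator = -3(-36/25025) = 108/25025; a_6 = (108/25025)/(45) = 12/125125

r = 5/2; a_0 = 1; a_1 = -6/5; a_2 = 18/35; a_3 = -4/35; a_4 = 6/385; a_5 = -36/25025; a_6 = 12/125125


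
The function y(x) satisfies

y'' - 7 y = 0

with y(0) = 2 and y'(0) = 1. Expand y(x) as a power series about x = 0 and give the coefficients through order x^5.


Ansatz: y(x) = sum_{n>=0} a_n x^n, so y'(x) = sum_{n>=1} n a_n x^(n-1) and y''(x) = sum_{n>=2} n(n-1) a_n x^(n-2).
Substitute into P(x) y'' + Q(x) y' + R(x) y = 0 with P(x) = 1, Q(x) = 0, R(x) = -7, and match powers of x.
Initial conditions: a_0 = 2, a_1 = 1.
Setting the coefficient of each power of x to zero and solving order by order (substituting the coefficients already found):
  x^0: 2 a_2 - 7 a_0 = 0  ->  2 a_2 = 7 a_0 = 14  ->  a_2 = 7
  x^1: 6 a_3 - 7 a_1 = 0  ->  6 a_3 = 7 a_1 = 7  ->  a_3 = 7/6
  x^2: 12 a_4 - 7 a_2 = 0  ->  12 a_4 = 7 a_2 = 49  ->  a_4 = 49/12
  x^3: 20 a_5 - 7 a_3 = 0  ->  20 a_5 = 7 a_3 = 49/6  ->  a_5 = 49/120
Truncated series: y(x) = 2 + x + 7 x^2 + (7/6) x^3 + (49/12) x^4 + (49/120) x^5 + O(x^6).

a_0 = 2; a_1 = 1; a_2 = 7; a_3 = 7/6; a_4 = 49/12; a_5 = 49/120


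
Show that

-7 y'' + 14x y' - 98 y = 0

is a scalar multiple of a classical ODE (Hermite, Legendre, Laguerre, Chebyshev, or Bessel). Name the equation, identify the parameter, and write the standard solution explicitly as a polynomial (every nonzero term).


All three coefficients share the factor -7; dividing through by -7 gives  y'' - 2x y' + 14 y = 0.
This matches the Hermite equation y'' - 2x y' + 2n y = 0 with 2n = 14, so n = 7; the polynomial solution is H_7(x).
With y = sum_k a_k x^k, matching x^k gives (k+2)(k+1) a_{k+2} = 2(k - n) a_k = 2(k - 7) a_k. The right side vanishes at k = 7, so the series with the parity of 7 terminates at degree 7.
Standard normalization: leading coefficient of H_n is 2^n, so a_7 = 2^7 = 128. Work downward with a_k = (k+1)(k+2) a_{k+2} / (2(k - n)):
  a_5 = (6)(7)(128) / (2(5 - 7)) = 5376/(-4) = -1344
  a_3 = (4)(5)(-1344) / (2(3 - 7)) = -26880/(-8) = 3360
  a_1 = (2)(3)(3360) / (2(1 - 7)) = 20160/(-12) = -1680
Hence H_7(x) = 128 x^7 - 1344 x^5 + 3360 x^3 - 1680 x.

H_7(x); series = 128 x^7 - 1344 x^5 + 3360 x^3 - 1680 x


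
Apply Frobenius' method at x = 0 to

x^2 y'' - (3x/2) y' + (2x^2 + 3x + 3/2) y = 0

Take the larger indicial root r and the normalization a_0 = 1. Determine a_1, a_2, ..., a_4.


Write in Frobenius form y'' + (p(x)/x) y' + (q(x)/x^2) y = 0:
  p(x) = -3/2,  q(x) = 2x^2 + 3x + 3/2.
Indicial equation: r(r-1) + (-3/2) r + (3/2) = 0 -> roots r_1 = 3/2, r_2 = 1.
Take r = r_1 = 3/2. Let y(x) = x^r sum_{n>=0} a_n x^n with a_0 = 1.
Substitute y = x^r sum a_n x^n and match x^{r+n}. The recurrence is
  D(n) a_n + 3 a_{n-1} + 2 a_{n-2} = 0,  where D(n) = (r+n)(r+n-1) + (-3/2)(r+n) + (3/2).
  a_n = [-3 a_{n-1} - 2 a_{n-2}] / D(n).
Since the indicial polynomial factors as (r - r_1)(r - r_2), D(n) = (r_1 + n - r_1)(r_1 + n - r_2) = n(n + 1/2).
Evaluating step by step (a_0 = 1):
  n = 1: D(1) = 1(1 + 1/2) = 3/2; numerator = -3(1) = -3; a_1 = (-3)/(3/2) = -2
  n = 2: D(2) = 2(2 + 1/2) = 5; numerator = -3(-2) - 2(1) = 4; a_2 = (4)/(5) = 4/5
  n = 3: D(3) = 3(3 + 1/2) = 21/2; numerator = -3(4/5) - 2(-2) = 8/5; a_3 = (8/5)/(21/2) = 16/105
  n = 4: D(4) = 4(4 + 1/2) = 18; numerator = -3(16/105) - 2(4/5) = -72/35; a_4 = (-72/35)/(18) = -4/35

r = 3/2; a_0 = 1; a_1 = -2; a_2 = 4/5; a_3 = 16/105; a_4 = -4/35


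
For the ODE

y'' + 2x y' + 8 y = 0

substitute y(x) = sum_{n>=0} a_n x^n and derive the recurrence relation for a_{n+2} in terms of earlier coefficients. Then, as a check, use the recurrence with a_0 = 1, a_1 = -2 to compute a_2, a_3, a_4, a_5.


Substitute y = sum_n a_n x^n.
y''(x) has coefficient (n+2)(n+1) a_{n+2} at x^n;
2 x y'(x) has coefficient 2 n a_n at x^n (shift);
8 y(x) has coefficient 8 a_n at x^n.
Matching x^n: (n+2)(n+1) a_{n+2} + (2n + 8) a_n = 0.
Thus a_{n+2} = (-2n - 8) / ((n+1)(n+2)) * a_n.

Check with a_0 = 1, a_1 = -2 (apply the recurrence for n = 0, 1, 2, 3): a_0 = 1, a_1 = -2, a_2 = -4, a_3 = 10/3, a_4 = 4, a_5 = -7/3.

a_(n+2) = (-2n - 8) / ((n+1)(n+2)) * a_n; check: a_0 = 1, a_1 = -2, a_2 = -4, a_3 = 10/3, a_4 = 4, a_5 = -7/3


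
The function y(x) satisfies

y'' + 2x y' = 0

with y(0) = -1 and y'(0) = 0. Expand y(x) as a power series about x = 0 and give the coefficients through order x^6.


Ansatz: y(x) = sum_{n>=0} a_n x^n, so y'(x) = sum_{n>=1} n a_n x^(n-1) and y''(x) = sum_{n>=2} n(n-1) a_n x^(n-2).
Substitute into P(x) y'' + Q(x) y' + R(x) y = 0 with P(x) = 1, Q(x) = 2x, R(x) = 0, and match powers of x.
Initial conditions: a_0 = -1, a_1 = 0.
Setting the coefficient of each power of x to zero and solving order by order (substituting the coefficients already found):
  x^0: 2 a_2 = 0  ->  a_2 = 0
  x^1: 6 a_3 + 2 a_1 = 0  ->  6 a_3 = -2 a_1 = 0  ->  a_3 = 0
  x^2: 12 a_4 + 4 a_2 = 0  ->  12 a_4 = -4 a_2 = 0  ->  a_4 = 0
  x^3: 20 a_5 + 6 a_3 = 0  ->  20 a_5 = -6 a_3 = 0  ->  a_5 = 0
  x^4: 30 a_6 + 8 a_4 = 0  ->  30 a_6 = -8 a_4 = 0  ->  a_6 = 0
Truncated series: y(x) = -1 + O(x^7).

a_0 = -1; a_1 = 0; a_2 = 0; a_3 = 0; a_4 = 0; a_5 = 0; a_6 = 0


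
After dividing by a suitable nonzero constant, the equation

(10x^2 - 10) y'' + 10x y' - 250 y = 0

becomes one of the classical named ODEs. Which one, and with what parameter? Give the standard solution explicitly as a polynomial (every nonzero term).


All three coefficients share the factor -10; dividing through by -10 gives  (1 - x^2) y'' - x y' + 25 y = 0.
This matches the Chebyshev equation (1 - x^2) y'' - x y' + n^2 y = 0 (note the -x y' term, not -2x y') with n^2 = 25, so n = 5; the polynomial solution is T_5(x).
With y = sum_k a_k x^k, matching x^k gives (k+2)(k+1) a_{k+2} = (k^2 - n^2) a_k = (k - 5)(k + 5) a_k. The right side vanishes at k = 5, so the series with the parity of 5 terminates at degree 5.
Standard normalization: leading coefficient of T_n is 2^(n-1), so a_5 = 2^4 = 16. Work downward with a_k = (k+1)(k+2) a_{k+2} / ((k - 5)(k + 5)):
  a_3 = (4)(5)(16) / ((3 - 5)(3 + 5)) = 320/(-16) = -20
  a_1 = (2)(3)(-20) / ((1 - 5)(1 + 5)) = -120/(-24) = 5
Hence T_5(x) = 16 x^5 - 20 x^3 + 5 x.

T_5(x); series = 16 x^5 - 20 x^3 + 5 x


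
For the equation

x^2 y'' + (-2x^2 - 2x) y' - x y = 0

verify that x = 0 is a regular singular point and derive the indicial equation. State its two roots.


Divide by x^2 to reach normal form y'' + P_1(x) y' + P_2(x) y = 0 with P_1(x) = -2 - 2/x and P_2(x) = -1/x.
x = 0 is a singular point because the y'-coefficient -2 - 2/x has a pole at x = 0 and the y-coefficient -1/x has a pole at x = 0.
It is a regular singular point because x P_1(x) = p(x) = -2x - 2 and x^2 P_2(x) = q(x) = -x are polynomials, hence analytic at x = 0.
p(0) = -2,  q(0) = 0.
Indicial equation: r(r-1) + p(0) r + q(0) = 0, i.e. r^2 + (p(0) - 1) r + q(0) = 0, i.e. r^2 - 3 r = 0.
Discriminant: (-3)^2 - 4(0) = 9, so r = (3 ± 3)/2.
Solving: r_1 = 3, r_2 = 0.

indicial: r^2 - 3 r = 0; roots r_1 = 3, r_2 = 0


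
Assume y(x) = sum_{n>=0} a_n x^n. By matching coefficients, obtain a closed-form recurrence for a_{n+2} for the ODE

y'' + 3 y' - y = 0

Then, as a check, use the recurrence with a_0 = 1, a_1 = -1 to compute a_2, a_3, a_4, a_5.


Substitute y = sum_n a_n x^n.
y''(x) has coefficient (n+2)(n+1) a_{n+2} at x^n;
3 y'(x) has coefficient 3 (n+1) a_{n+1} at x^n;
-y(x) has coefficient -1 a_n at x^n.
Matching x^n: (n+2)(n+1) a_{n+2} + 3 (n+1) a_{n+1} - 1 a_n = 0.
Thus a_{n+2} = [-3 (n+1) a_{n+1} + 1 a_n] / ((n+1)(n+2)).

Check with a_0 = 1, a_1 = -1 (apply the recurrence for n = 0, 1, 2, 3): a_0 = 1, a_1 = -1, a_2 = 2, a_3 = -13/6, a_4 = 43/24, a_5 = -71/60.

a_(n+2) = [-3 (n+1) a_(n+1) + 1 a_n] / ((n+1)(n+2)); check: a_0 = 1, a_1 = -1, a_2 = 2, a_3 = -13/6, a_4 = 43/24, a_5 = -71/60


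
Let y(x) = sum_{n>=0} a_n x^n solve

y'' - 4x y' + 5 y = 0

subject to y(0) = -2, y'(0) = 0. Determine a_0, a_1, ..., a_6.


Ansatz: y(x) = sum_{n>=0} a_n x^n, so y'(x) = sum_{n>=1} n a_n x^(n-1) and y''(x) = sum_{n>=2} n(n-1) a_n x^(n-2).
Substitute into P(x) y'' + Q(x) y' + R(x) y = 0 with P(x) = 1, Q(x) = -4x, R(x) = 5, and match powers of x.
Initial conditions: a_0 = -2, a_1 = 0.
Setting the coefficient of each power of x to zero and solving order by order (substituting the coefficients already found):
  x^0: 2 a_2 + 5 a_0 = 0  ->  2 a_2 = -5 a_0 = 10  ->  a_2 = 5
  x^1: 6 a_3 + a_1 = 0  ->  6 a_3 = -a_1 = 0  ->  a_3 = 0
  x^2: 12 a_4 - 3 a_2 = 0  ->  12 a_4 = 3 a_2 = 15  ->  a_4 = 5/4
  x^3: 20 a_5 - 7 a_3 = 0  ->  20 a_5 = 7 a_3 = 0  ->  a_5 = 0
  x^4: 30 a_6 - 11 a_4 = 0  ->  30 a_6 = 11 a_4 = 55/4  ->  a_6 = 11/24
Truncated series: y(x) = -2 + 5 x^2 + (5/4) x^4 + (11/24) x^6 + O(x^7).

a_0 = -2; a_1 = 0; a_2 = 5; a_3 = 0; a_4 = 5/4; a_5 = 0; a_6 = 11/24


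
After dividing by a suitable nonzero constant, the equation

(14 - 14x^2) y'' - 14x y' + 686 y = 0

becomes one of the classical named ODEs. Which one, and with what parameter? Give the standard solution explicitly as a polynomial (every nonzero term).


All three coefficients share the factor 14; dividing through by 14 gives  (1 - x^2) y'' - x y' + 49 y = 0.
This matches the Chebyshev equation (1 - x^2) y'' - x y' + n^2 y = 0 (note the -x y' term, not -2x y') with n^2 = 49, so n = 7; the polynomial solution is T_7(x).
With y = sum_k a_k x^k, matching x^k gives (k+2)(k+1) a_{k+2} = (k^2 - n^2) a_k = (k - 7)(k + 7) a_k. The right side vanishes at k = 7, so the series with the parity of 7 terminates at degree 7.
Standard normalization: leading coefficient of T_n is 2^(n-1), so a_7 = 2^6 = 64. Work downward with a_k = (k+1)(k+2) a_{k+2} / ((k - 7)(k + 7)):
  a_5 = (6)(7)(64) / ((5 - 7)(5 + 7)) = 2688/(-24) = -112
  a_3 = (4)(5)(-112) / ((3 - 7)(3 + 7)) = -2240/(-40) = 56
  a_1 = (2)(3)(56) / ((1 - 7)(1 + 7)) = 336/(-48) = -7
Hence T_7(x) = 64 x^7 - 112 x^5 + 56 x^3 - 7 x.

T_7(x); series = 64 x^7 - 112 x^5 + 56 x^3 - 7 x


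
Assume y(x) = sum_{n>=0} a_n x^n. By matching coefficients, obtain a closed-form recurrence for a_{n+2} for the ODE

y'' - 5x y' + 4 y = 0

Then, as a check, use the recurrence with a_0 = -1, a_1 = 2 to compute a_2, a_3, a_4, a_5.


Substitute y = sum_n a_n x^n.
y''(x) has coefficient (n+2)(n+1) a_{n+2} at x^n;
-5 x y'(x) has coefficient -5 n a_n at x^n (shift);
4 y(x) has coefficient 4 a_n at x^n.
Matching x^n: (n+2)(n+1) a_{n+2} + (-5n + 4) a_n = 0.
Thus a_{n+2} = (5n - 4) / ((n+1)(n+2)) * a_n.

Check with a_0 = -1, a_1 = 2 (apply the recurrence for n = 0, 1, 2, 3): a_0 = -1, a_1 = 2, a_2 = 2, a_3 = 1/3, a_4 = 1, a_5 = 11/60.

a_(n+2) = (5n - 4) / ((n+1)(n+2)) * a_n; check: a_0 = -1, a_1 = 2, a_2 = 2, a_3 = 1/3, a_4 = 1, a_5 = 11/60


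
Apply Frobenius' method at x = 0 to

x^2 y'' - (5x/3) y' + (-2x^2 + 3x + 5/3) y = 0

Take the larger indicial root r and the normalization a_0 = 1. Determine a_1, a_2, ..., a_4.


Write in Frobenius form y'' + (p(x)/x) y' + (q(x)/x^2) y = 0:
  p(x) = -5/3,  q(x) = -2x^2 + 3x + 5/3.
Indicial equation: r(r-1) + (-5/3) r + (5/3) = 0 -> roots r_1 = 5/3, r_2 = 1.
Take r = r_1 = 5/3. Let y(x) = x^r sum_{n>=0} a_n x^n with a_0 = 1.
Substitute y = x^r sum a_n x^n and match x^{r+n}. The recurrence is
  D(n) a_n + 3 a_{n-1} - 2 a_{n-2} = 0,  where D(n) = (r+n)(r+n-1) + (-5/3)(r+n) + (5/3).
  a_n = [-3 a_{n-1} + 2 a_{n-2}] / D(n).
Since the indicial polynomial factors as (r - r_1)(r - r_2), D(n) = (r_1 + n - r_1)(r_1 + n - r_2) = n(n + 2/3).
Evaluating step by step (a_0 = 1):
  n = 1: D(1) = 1(1 + 2/3) = 5/3; numerator = -3(1) = -3; a_1 = (-3)/(5/3) = -9/5
  n = 2: D(2) = 2(2 + 2/3) = 16/3; numerator = -3(-9/5) + 2(1) = 37/5; a_2 = (37/5)/(16/3) = 111/80
  n = 3: D(3) = 3(3 + 2/3) = 11; numerator = -3(111/80) + 2(-9/5) = -621/80; a_3 = (-621/80)/(11) = -621/880
  n = 4: D(4) = 4(4 + 2/3) = 56/3; numerator = -3(-621/880) + 2(111/80) = 861/176; a_4 = (861/176)/(56/3) = 369/1408

r = 5/3; a_0 = 1; a_1 = -9/5; a_2 = 111/80; a_3 = -621/880; a_4 = 369/1408


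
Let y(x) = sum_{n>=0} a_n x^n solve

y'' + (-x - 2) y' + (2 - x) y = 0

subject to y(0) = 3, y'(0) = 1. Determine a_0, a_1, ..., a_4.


Ansatz: y(x) = sum_{n>=0} a_n x^n, so y'(x) = sum_{n>=1} n a_n x^(n-1) and y''(x) = sum_{n>=2} n(n-1) a_n x^(n-2).
Substitute into P(x) y'' + Q(x) y' + R(x) y = 0 with P(x) = 1, Q(x) = -x - 2, R(x) = 2 - x, and match powers of x.
Initial conditions: a_0 = 3, a_1 = 1.
Setting the coefficient of each power of x to zero and solving order by order (substituting the coefficients already found):
  x^0: 2 a_2 - 2 a_1 + 2 a_0 = 0  ->  2 a_2 = 2 a_1 - 2 a_0 = -4  ->  a_2 = -2
  x^1: 6 a_3 - 4 a_2 + a_1 - a_0 = 0  ->  6 a_3 = 4 a_2 - a_1 + a_0 = -6  ->  a_3 = -1
  x^2: 12 a_4 - 6 a_3 - a_1 = 0  ->  12 a_4 = 6 a_3 + a_1 = -5  ->  a_4 = -5/12
Truncated series: y(x) = 3 + x - 2 x^2 - x^3 - (5/12) x^4 + O(x^5).

a_0 = 3; a_1 = 1; a_2 = -2; a_3 = -1; a_4 = -5/12


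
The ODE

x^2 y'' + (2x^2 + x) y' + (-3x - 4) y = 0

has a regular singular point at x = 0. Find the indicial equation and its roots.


Divide by x^2 to reach normal form y'' + P_1(x) y' + P_2(x) y = 0 with P_1(x) = 2 + 1/x and P_2(x) = -3/x - 4/x^2.
x = 0 is a singular point because the y'-coefficient 2 + 1/x has a pole at x = 0 and the y-coefficient -3/x - 4/x^2 has a pole at x = 0.
It is a regular singular point because x P_1(x) = p(x) = 2x + 1 and x^2 P_2(x) = q(x) = -3x - 4 are polynomials, hence analytic at x = 0.
p(0) = 1,  q(0) = -4.
Indicial equation: r(r-1) + p(0) r + q(0) = 0, i.e. r^2 + (p(0) - 1) r + q(0) = 0, i.e. r^2 - 4 = 0.
Discriminant: (0)^2 - 4(-4) = 16, so r = (0 ± 4)/2.
Solving: r_1 = 2, r_2 = -2.

indicial: r^2 - 4 = 0; roots r_1 = 2, r_2 = -2


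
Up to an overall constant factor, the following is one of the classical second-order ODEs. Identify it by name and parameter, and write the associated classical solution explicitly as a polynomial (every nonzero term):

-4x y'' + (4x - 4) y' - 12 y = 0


All three coefficients share the factor -4; dividing through by -4 gives  x y'' + (1 - x) y' + 3 y = 0.
This matches the Laguerre equation x y'' + (1 - x) y' + n y = 0 with n = 3; the polynomial solution is L_3(x).
With y = sum_k a_k x^k, matching x^k gives (k+1)k a_{k+1} + (k+1) a_{k+1} - k a_k + n a_k = 0, i.e. (k+1)^2 a_{k+1} = (k - n) a_k = (k - 3) a_k. The right side vanishes at k = 3, so the series terminates at degree 3.
Standard normalization L_n(0) = 1 gives a_0 = 1. Work upward with a_{k+1} = (k - 3) a_k / (k+1)^2:
  a_1 = (0 - 3)(1) / 1^2 = -3/1 = -3
  a_2 = (1 - 3)(-3) / 2^2 = 6/4 = 3/2
  a_3 = (2 - 3)(3/2) / 3^2 = (-3/2)/9 = -1/6
Hence L_3(x) = -x^3/6 + 3 x^2/2 - 3 x + 1.

L_3(x); series = -x^3/6 + 3 x^2/2 - 3 x + 1


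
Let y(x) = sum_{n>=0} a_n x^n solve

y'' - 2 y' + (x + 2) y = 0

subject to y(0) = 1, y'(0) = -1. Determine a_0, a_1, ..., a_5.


Ansatz: y(x) = sum_{n>=0} a_n x^n, so y'(x) = sum_{n>=1} n a_n x^(n-1) and y''(x) = sum_{n>=2} n(n-1) a_n x^(n-2).
Substitute into P(x) y'' + Q(x) y' + R(x) y = 0 with P(x) = 1, Q(x) = -2, R(x) = x + 2, and match powers of x.
Initial conditions: a_0 = 1, a_1 = -1.
Setting the coefficient of each power of x to zero and solving order by order (substituting the coefficients already found):
  x^0: 2 a_2 - 2 a_1 + 2 a_0 = 0  ->  2 a_2 = 2 a_1 - 2 a_0 = -4  ->  a_2 = -2
  x^1: 6 a_3 - 4 a_2 + 2 a_1 + a_0 = 0  ->  6 a_3 = 4 a_2 - 2 a_1 - a_0 = -7  ->  a_3 = -7/6
  x^2: 12 a_4 - 6 a_3 + 2 a_2 + a_1 = 0  ->  12 a_4 = 6 a_3 - 2 a_2 - a_1 = -2  ->  a_4 = -1/6
  x^3: 20 a_5 - 8 a_4 + 2 a_3 + a_2 = 0  ->  20 a_5 = 8 a_4 - 2 a_3 - a_2 = 3  ->  a_5 = 3/20
Truncated series: y(x) = 1 - x - 2 x^2 - (7/6) x^3 - (1/6) x^4 + (3/20) x^5 + O(x^6).

a_0 = 1; a_1 = -1; a_2 = -2; a_3 = -7/6; a_4 = -1/6; a_5 = 3/20


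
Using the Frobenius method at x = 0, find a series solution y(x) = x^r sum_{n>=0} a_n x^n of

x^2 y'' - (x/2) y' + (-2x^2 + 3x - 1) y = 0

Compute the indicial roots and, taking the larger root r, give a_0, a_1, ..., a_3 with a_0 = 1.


Write in Frobenius form y'' + (p(x)/x) y' + (q(x)/x^2) y = 0:
  p(x) = -1/2,  q(x) = -2x^2 + 3x - 1.
Indicial equation: r(r-1) + (-1/2) r + (-1) = 0 -> roots r_1 = 2, r_2 = -1/2.
Take r = r_1 = 2. Let y(x) = x^r sum_{n>=0} a_n x^n with a_0 = 1.
Substitute y = x^r sum a_n x^n and match x^{r+n}. The recurrence is
  D(n) a_n + 3 a_{n-1} - 2 a_{n-2} = 0,  where D(n) = (r+n)(r+n-1) + (-1/2)(r+n) + (-1).
  a_n = [-3 a_{n-1} + 2 a_{n-2}] / D(n).
Since the indicial polynomial factors as (r - r_1)(r - r_2), D(n) = (r_1 + n - r_1)(r_1 + n - r_2) = n(n + 5/2).
Evaluating step by step (a_0 = 1):
  n = 1: D(1) = 1(1 + 5/2) = 7/2; numerator = -3(1) = -3; a_1 = (-3)/(7/2) = -6/7
  n = 2: D(2) = 2(2 + 5/2) = 9; numerator = -3(-6/7) + 2(1) = 32/7; a_2 = (32/7)/(9) = 32/63
  n = 3: D(3) = 3(3 + 5/2) = 33/2; numerator = -3(32/63) + 2(-6/7) = -68/21; a_3 = (-68/21)/(33/2) = -136/693

r = 2; a_0 = 1; a_1 = -6/7; a_2 = 32/63; a_3 = -136/693


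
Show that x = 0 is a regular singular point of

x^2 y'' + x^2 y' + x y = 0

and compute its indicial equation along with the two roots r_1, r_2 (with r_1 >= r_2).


Divide by x^2 to reach normal form y'' + P_1(x) y' + P_2(x) y = 0 with P_1(x) = 1 and P_2(x) = 1/x.
x = 0 is a singular point because the y-coefficient 1/x has a pole at x = 0.
It is a regular singular point because x P_1(x) = p(x) = x and x^2 P_2(x) = q(x) = x are polynomials, hence analytic at x = 0.
p(0) = 0,  q(0) = 0.
Indicial equation: r(r-1) + p(0) r + q(0) = 0, i.e. r^2 + (p(0) - 1) r + q(0) = 0, i.e. r^2 - 1 r = 0.
Discriminant: (-1)^2 - 4(0) = 1, so r = (1 ± 1)/2.
Solving: r_1 = 1, r_2 = 0.

indicial: r^2 - 1 r = 0; roots r_1 = 1, r_2 = 0


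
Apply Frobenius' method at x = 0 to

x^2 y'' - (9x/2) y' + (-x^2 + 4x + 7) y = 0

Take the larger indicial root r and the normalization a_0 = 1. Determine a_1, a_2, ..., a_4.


Write in Frobenius form y'' + (p(x)/x) y' + (q(x)/x^2) y = 0:
  p(x) = -9/2,  q(x) = -x^2 + 4x + 7.
Indicial equation: r(r-1) + (-9/2) r + (7) = 0 -> roots r_1 = 7/2, r_2 = 2.
Take r = r_1 = 7/2. Let y(x) = x^r sum_{n>=0} a_n x^n with a_0 = 1.
Substitute y = x^r sum a_n x^n and match x^{r+n}. The recurrence is
  D(n) a_n + 4 a_{n-1} - 1 a_{n-2} = 0,  where D(n) = (r+n)(r+n-1) + (-9/2)(r+n) + (7).
  a_n = [-4 a_{n-1} + 1 a_{n-2}] / D(n).
Since the indicial polynomial factors as (r - r_1)(r - r_2), D(n) = (r_1 + n - r_1)(r_1 + n - r_2) = n(n + 3/2).
Evaluating step by step (a_0 = 1):
  n = 1: D(1) = 1(1 + 3/2) = 5/2; numerator = -4(1) = -4; a_1 = (-4)/(5/2) = -8/5
  n = 2: D(2) = 2(2 + 3/2) = 7; numerator = -4(-8/5) + 1(1) = 37/5; a_2 = (37/5)/(7) = 37/35
  n = 3: D(3) = 3(3 + 3/2) = 27/2; numerator = -4(37/35) + 1(-8/5) = -204/35; a_3 = (-204/35)/(27/2) = -136/315
  n = 4: D(4) = 4(4 + 3/2) = 22; numerator = -4(-136/315) + 1(37/35) = 877/315; a_4 = (877/315)/(22) = 877/6930

r = 7/2; a_0 = 1; a_1 = -8/5; a_2 = 37/35; a_3 = -136/315; a_4 = 877/6930


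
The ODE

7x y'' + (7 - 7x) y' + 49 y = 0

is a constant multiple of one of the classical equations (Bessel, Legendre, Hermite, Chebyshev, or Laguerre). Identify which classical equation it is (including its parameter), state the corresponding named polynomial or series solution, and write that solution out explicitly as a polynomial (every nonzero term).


All three coefficients share the factor 7; dividing through by 7 gives  x y'' + (1 - x) y' + 7 y = 0.
This matches the Laguerre equation x y'' + (1 - x) y' + n y = 0 with n = 7; the polynomial solution is L_7(x).
With y = sum_k a_k x^k, matching x^k gives (k+1)k a_{k+1} + (k+1) a_{k+1} - k a_k + n a_k = 0, i.e. (k+1)^2 a_{k+1} = (k - n) a_k = (k - 7) a_k. The right side vanishes at k = 7, so the series terminates at degree 7.
Standard normalization L_n(0) = 1 gives a_0 = 1. Work upward with a_{k+1} = (k - 7) a_k / (k+1)^2:
  a_1 = (0 - 7)(1) / 1^2 = -7/1 = -7
  a_2 = (1 - 7)(-7) / 2^2 = 42/4 = 21/2
  a_3 = (2 - 7)(21/2) / 3^2 = (-105/2)/9 = -35/6
  a_4 = (3 - 7)(-35/6) / 4^2 = (70/3)/16 = 35/24
  a_5 = (4 - 7)(35/24) / 5^2 = (-35/8)/25 = -7/40
  a_6 = (5 - 7)(-7/40) / 6^2 = (7/20)/36 = 7/720
  a_7 = (6 - 7)(7/720) / 7^2 = (-7/720)/49 = -1/5040
Hence L_7(x) = -x^7/5040 + 7 x^6/720 - 7 x^5/40 + 35 x^4/24 - 35 x^3/6 + 21 x^2/2 - 7 x + 1.

L_7(x); series = -x^7/5040 + 7 x^6/720 - 7 x^5/40 + 35 x^4/24 - 35 x^3/6 + 21 x^2/2 - 7 x + 1


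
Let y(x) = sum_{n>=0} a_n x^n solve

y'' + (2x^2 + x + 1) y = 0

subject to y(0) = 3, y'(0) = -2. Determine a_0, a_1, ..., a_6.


Ansatz: y(x) = sum_{n>=0} a_n x^n, so y'(x) = sum_{n>=1} n a_n x^(n-1) and y''(x) = sum_{n>=2} n(n-1) a_n x^(n-2).
Substitute into P(x) y'' + Q(x) y' + R(x) y = 0 with P(x) = 1, Q(x) = 0, R(x) = 2x^2 + x + 1, and match powers of x.
Initial conditions: a_0 = 3, a_1 = -2.
Setting the coefficient of each power of x to zero and solving order by order (substituting the coefficients already found):
  x^0: 2 a_2 + a_0 = 0  ->  2 a_2 = -a_0 = -3  ->  a_2 = -3/2
  x^1: 6 a_3 + a_1 + a_0 = 0  ->  6 a_3 = -a_1 - a_0 = -1  ->  a_3 = -1/6
  x^2: 12 a_4 + a_2 + a_1 + 2 a_0 = 0  ->  12 a_4 = -a_2 - a_1 - 2 a_0 = -5/2  ->  a_4 = -5/24
  x^3: 20 a_5 + a_3 + a_2 + 2 a_1 = 0  ->  20 a_5 = -a_3 - a_2 - 2 a_1 = 17/3  ->  a_5 = 17/60
  x^4: 30 a_6 + a_4 + a_3 + 2 a_2 = 0  ->  30 a_6 = -a_4 - a_3 - 2 a_2 = 27/8  ->  a_6 = 9/80
Truncated series: y(x) = 3 - 2 x - (3/2) x^2 - (1/6) x^3 - (5/24) x^4 + (17/60) x^5 + (9/80) x^6 + O(x^7).

a_0 = 3; a_1 = -2; a_2 = -3/2; a_3 = -1/6; a_4 = -5/24; a_5 = 17/60; a_6 = 9/80


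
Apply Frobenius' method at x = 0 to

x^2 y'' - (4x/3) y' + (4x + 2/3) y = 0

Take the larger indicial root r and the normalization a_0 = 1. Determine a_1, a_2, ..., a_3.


Write in Frobenius form y'' + (p(x)/x) y' + (q(x)/x^2) y = 0:
  p(x) = -4/3,  q(x) = 4x + 2/3.
Indicial equation: r(r-1) + (-4/3) r + (2/3) = 0 -> roots r_1 = 2, r_2 = 1/3.
Take r = r_1 = 2. Let y(x) = x^r sum_{n>=0} a_n x^n with a_0 = 1.
Substitute y = x^r sum a_n x^n and match x^{r+n}. The recurrence is
  D(n) a_n + 4 a_{n-1} = 0,  where D(n) = (r+n)(r+n-1) + (-4/3)(r+n) + (2/3).
  a_n = -4 / D(n) * a_{n-1}.
Since the indicial polynomial factors as (r - r_1)(r - r_2), D(n) = (r_1 + n - r_1)(r_1 + n - r_2) = n(n + 5/3).
Evaluating step by step (a_0 = 1):
  n = 1: D(1) = 1(1 + 5/3) = 8/3; numerator = -4(1) = -4; a_1 = (-4)/(8/3) = -3/2
  n = 2: D(2) = 2(2 + 5/3) = 22/3; numerator = -4(-3/2) = 6; a_2 = (6)/(22/3) = 9/11
  n = 3: D(3) = 3(3 + 5/3) = 14; numerator = -4(9/11) = -36/11; a_3 = (-36/11)/(14) = -18/77

r = 2; a_0 = 1; a_1 = -3/2; a_2 = 9/11; a_3 = -18/77


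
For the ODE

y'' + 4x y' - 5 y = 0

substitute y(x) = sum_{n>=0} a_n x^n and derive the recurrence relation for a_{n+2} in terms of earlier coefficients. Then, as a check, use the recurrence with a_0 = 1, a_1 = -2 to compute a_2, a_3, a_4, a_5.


Substitute y = sum_n a_n x^n.
y''(x) has coefficient (n+2)(n+1) a_{n+2} at x^n;
4 x y'(x) has coefficient 4 n a_n at x^n (shift);
-5 y(x) has coefficient -5 a_n at x^n.
Matching x^n: (n+2)(n+1) a_{n+2} + (4n - 5) a_n = 0.
Thus a_{n+2} = (-4n + 5) / ((n+1)(n+2)) * a_n.

Check with a_0 = 1, a_1 = -2 (apply the recurrence for n = 0, 1, 2, 3): a_0 = 1, a_1 = -2, a_2 = 5/2, a_3 = -1/3, a_4 = -5/8, a_5 = 7/60.

a_(n+2) = (-4n + 5) / ((n+1)(n+2)) * a_n; check: a_0 = 1, a_1 = -2, a_2 = 5/2, a_3 = -1/3, a_4 = -5/8, a_5 = 7/60


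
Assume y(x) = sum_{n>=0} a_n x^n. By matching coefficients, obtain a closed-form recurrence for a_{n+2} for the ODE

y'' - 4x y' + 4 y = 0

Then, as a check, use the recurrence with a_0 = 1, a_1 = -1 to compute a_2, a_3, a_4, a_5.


Substitute y = sum_n a_n x^n.
y''(x) has coefficient (n+2)(n+1) a_{n+2} at x^n;
-4 x y'(x) has coefficient -4 n a_n at x^n (shift);
4 y(x) has coefficient 4 a_n at x^n.
Matching x^n: (n+2)(n+1) a_{n+2} + (-4n + 4) a_n = 0.
Thus a_{n+2} = (4n - 4) / ((n+1)(n+2)) * a_n.

Check with a_0 = 1, a_1 = -1 (apply the recurrence for n = 0, 1, 2, 3): a_0 = 1, a_1 = -1, a_2 = -2, a_3 = 0, a_4 = -2/3, a_5 = 0.

a_(n+2) = (4n - 4) / ((n+1)(n+2)) * a_n; check: a_0 = 1, a_1 = -1, a_2 = -2, a_3 = 0, a_4 = -2/3, a_5 = 0


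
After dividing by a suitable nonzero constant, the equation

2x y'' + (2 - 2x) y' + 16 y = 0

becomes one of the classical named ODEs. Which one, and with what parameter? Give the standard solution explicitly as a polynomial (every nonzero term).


All three coefficients share the factor 2; dividing through by 2 gives  x y'' + (1 - x) y' + 8 y = 0.
This matches the Laguerre equation x y'' + (1 - x) y' + n y = 0 with n = 8; the polynomial solution is L_8(x).
With y = sum_k a_k x^k, matching x^k gives (k+1)k a_{k+1} + (k+1) a_{k+1} - k a_k + n a_k = 0, i.e. (k+1)^2 a_{k+1} = (k - n) a_k = (k - 8) a_k. The right side vanishes at k = 8, so the series terminates at degree 8.
Standard normalization L_n(0) = 1 gives a_0 = 1. Work upward with a_{k+1} = (k - 8) a_k / (k+1)^2:
  a_1 = (0 - 8)(1) / 1^2 = -8/1 = -8
  a_2 = (1 - 8)(-8) / 2^2 = 56/4 = 14
  a_3 = (2 - 8)(14) / 3^2 = -84/9 = -28/3
  a_4 = (3 - 8)(-28/3) / 4^2 = (140/3)/16 = 35/12
  a_5 = (4 - 8)(35/12) / 5^2 = (-35/3)/25 = -7/15
  a_6 = (5 - 8)(-7/15) / 6^2 = (7/5)/36 = 7/180
  a_7 = (6 - 8)(7/180) / 7^2 = (-7/90)/49 = -1/630
  a_8 = (7 - 8)(-1/630) / 8^2 = (1/630)/64 = 1/40320
Hence L_8(x) = x^8/40320 - x^7/630 + 7 x^6/180 - 7 x^5/15 + 35 x^4/12 - 28 x^3/3 + 14 x^2 - 8 x + 1.

L_8(x); series = x^8/40320 - x^7/630 + 7 x^6/180 - 7 x^5/15 + 35 x^4/12 - 28 x^3/3 + 14 x^2 - 8 x + 1


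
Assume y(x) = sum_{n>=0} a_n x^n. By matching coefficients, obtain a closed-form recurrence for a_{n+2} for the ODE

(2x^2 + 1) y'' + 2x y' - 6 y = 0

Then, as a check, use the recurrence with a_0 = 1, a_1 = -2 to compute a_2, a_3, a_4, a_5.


Substitute y = sum_n a_n x^n.
(1 + 2 x^2) y'' contributes (n+2)(n+1) a_{n+2} + 2 n(n-1) a_n at x^n.
2 x y'(x) contributes 2 n a_n at x^n.
-6 y(x) contributes -6 a_n at x^n.
Matching x^n: (n+2)(n+1) a_{n+2} + (2 n(n-1) + 2 n - 6) a_n = 0.
Thus a_{n+2} = (-2 n(n-1) - 2 n + 6) / ((n+1)(n+2)) * a_n.

Check with a_0 = 1, a_1 = -2 (apply the recurrence for n = 0, 1, 2, 3): a_0 = 1, a_1 = -2, a_2 = 3, a_3 = -4/3, a_4 = -1/2, a_5 = 4/5.

a_(n+2) = (-2 n(n-1) - 2 n + 6) / ((n+1)(n+2)) * a_n; check: a_0 = 1, a_1 = -2, a_2 = 3, a_3 = -4/3, a_4 = -1/2, a_5 = 4/5


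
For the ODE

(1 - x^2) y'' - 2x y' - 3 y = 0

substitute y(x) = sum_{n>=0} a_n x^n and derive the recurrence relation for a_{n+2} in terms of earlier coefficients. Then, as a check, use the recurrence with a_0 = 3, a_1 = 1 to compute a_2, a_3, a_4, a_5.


Substitute y = sum_n a_n x^n.
(1 - 1 x^2) y'' contributes (n+2)(n+1) a_{n+2} - n(n-1) a_n at x^n.
-2 x y'(x) contributes -2 n a_n at x^n.
-3 y(x) contributes -3 a_n at x^n.
Matching x^n: (n+2)(n+1) a_{n+2} + (-n(n-1) - 2 n - 3) a_n = 0.
Thus a_{n+2} = (n(n-1) + 2 n + 3) / ((n+1)(n+2)) * a_n.

Check with a_0 = 3, a_1 = 1 (apply the recurrence for n = 0, 1, 2, 3): a_0 = 3, a_1 = 1, a_2 = 9/2, a_3 = 5/6, a_4 = 27/8, a_5 = 5/8.

a_(n+2) = (n(n-1) + 2 n + 3) / ((n+1)(n+2)) * a_n; check: a_0 = 3, a_1 = 1, a_2 = 9/2, a_3 = 5/6, a_4 = 27/8, a_5 = 5/8


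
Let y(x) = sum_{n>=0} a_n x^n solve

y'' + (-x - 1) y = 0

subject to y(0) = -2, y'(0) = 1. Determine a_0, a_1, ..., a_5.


Ansatz: y(x) = sum_{n>=0} a_n x^n, so y'(x) = sum_{n>=1} n a_n x^(n-1) and y''(x) = sum_{n>=2} n(n-1) a_n x^(n-2).
Substitute into P(x) y'' + Q(x) y' + R(x) y = 0 with P(x) = 1, Q(x) = 0, R(x) = -x - 1, and match powers of x.
Initial conditions: a_0 = -2, a_1 = 1.
Setting the coefficient of each power of x to zero and solving order by order (substituting the coefficients already found):
  x^0: 2 a_2 - a_0 = 0  ->  2 a_2 = a_0 = -2  ->  a_2 = -1
  x^1: 6 a_3 - a_1 - a_0 = 0  ->  6 a_3 = a_1 + a_0 = -1  ->  a_3 = -1/6
  x^2: 12 a_4 - a_2 - a_1 = 0  ->  12 a_4 = a_2 + a_1 = 0  ->  a_4 = 0
  x^3: 20 a_5 - a_3 - a_2 = 0  ->  20 a_5 = a_3 + a_2 = -7/6  ->  a_5 = -7/120
Truncated series: y(x) = -2 + x - x^2 - (1/6) x^3 - (7/120) x^5 + O(x^6).

a_0 = -2; a_1 = 1; a_2 = -1; a_3 = -1/6; a_4 = 0; a_5 = -7/120


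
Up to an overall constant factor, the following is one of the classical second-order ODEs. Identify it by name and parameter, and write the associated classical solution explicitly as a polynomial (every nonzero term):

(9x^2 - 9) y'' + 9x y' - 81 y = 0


All three coefficients share the factor -9; dividing through by -9 gives  (1 - x^2) y'' - x y' + 9 y = 0.
This matches the Chebyshev equation (1 - x^2) y'' - x y' + n^2 y = 0 (note the -x y' term, not -2x y') with n^2 = 9, so n = 3; the polynomial solution is T_3(x).
With y = sum_k a_k x^k, matching x^k gives (k+2)(k+1) a_{k+2} = (k^2 - n^2) a_k = (k - 3)(k + 3) a_k. The right side vanishes at k = 3, so the series with the parity of 3 terminates at degree 3.
Standard normalization: leading coefficient of T_n is 2^(n-1), so a_3 = 2^2 = 4. Work downward with a_k = (k+1)(k+2) a_{k+2} / ((k - 3)(k + 3)):
  a_1 = (2)(3)(4) / ((1 - 3)(1 + 3)) = 24/(-8) = -3
Hence T_3(x) = 4 x^3 - 3 x.

T_3(x); series = 4 x^3 - 3 x


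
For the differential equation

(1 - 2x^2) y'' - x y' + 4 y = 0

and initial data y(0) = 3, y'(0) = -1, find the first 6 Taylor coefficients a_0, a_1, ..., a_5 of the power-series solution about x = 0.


Ansatz: y(x) = sum_{n>=0} a_n x^n, so y'(x) = sum_{n>=1} n a_n x^(n-1) and y''(x) = sum_{n>=2} n(n-1) a_n x^(n-2).
Substitute into P(x) y'' + Q(x) y' + R(x) y = 0 with P(x) = 1 - 2x^2, Q(x) = -x, R(x) = 4, and match powers of x.
Initial conditions: a_0 = 3, a_1 = -1.
Setting the coefficient of each power of x to zero and solving order by order (substituting the coefficients already found):
  x^0: 2 a_2 + 4 a_0 = 0  ->  2 a_2 = -4 a_0 = -12  ->  a_2 = -6
  x^1: 6 a_3 + 3 a_1 = 0  ->  6 a_3 = -3 a_1 = 3  ->  a_3 = 1/2
  x^2: 12 a_4 - 2 a_2 = 0  ->  12 a_4 = 2 a_2 = -12  ->  a_4 = -1
  x^3: 20 a_5 - 11 a_3 = 0  ->  20 a_5 = 11 a_3 = 11/2  ->  a_5 = 11/40
Truncated series: y(x) = 3 - x - 6 x^2 + (1/2) x^3 - x^4 + (11/40) x^5 + O(x^6).

a_0 = 3; a_1 = -1; a_2 = -6; a_3 = 1/2; a_4 = -1; a_5 = 11/40


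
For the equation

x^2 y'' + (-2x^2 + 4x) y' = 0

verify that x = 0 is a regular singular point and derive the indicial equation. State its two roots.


Divide by x^2 to reach normal form y'' + P_1(x) y' + P_2(x) y = 0 with P_1(x) = -2 + 4/x and P_2(x) = 0.
x = 0 is a singular point because the y'-coefficient -2 + 4/x has a pole at x = 0.
It is a regular singular point because x P_1(x) = p(x) = 4 - 2x and x^2 P_2(x) = q(x) = 0 are polynomials, hence analytic at x = 0.
p(0) = 4,  q(0) = 0.
Indicial equation: r(r-1) + p(0) r + q(0) = 0, i.e. r^2 + (p(0) - 1) r + q(0) = 0, i.e. r^2 + 3 r = 0.
Discriminant: (3)^2 - 4(0) = 9, so r = (-3 ± 3)/2.
Solving: r_1 = 0, r_2 = -3.

indicial: r^2 + 3 r = 0; roots r_1 = 0, r_2 = -3
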